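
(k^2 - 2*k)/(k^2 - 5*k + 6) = k/(k - 3)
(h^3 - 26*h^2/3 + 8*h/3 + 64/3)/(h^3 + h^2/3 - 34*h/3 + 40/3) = (3*h^2 - 20*h - 32)/(3*h^2 + 7*h - 20)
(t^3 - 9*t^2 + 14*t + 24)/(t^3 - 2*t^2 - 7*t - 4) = (t - 6)/(t + 1)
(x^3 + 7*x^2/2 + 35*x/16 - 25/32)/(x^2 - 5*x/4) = (32*x^3 + 112*x^2 + 70*x - 25)/(8*x*(4*x - 5))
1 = 1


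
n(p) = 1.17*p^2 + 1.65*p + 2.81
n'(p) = 2.34*p + 1.65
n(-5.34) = 27.36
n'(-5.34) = -10.85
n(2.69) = 15.71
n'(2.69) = 7.94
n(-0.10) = 2.66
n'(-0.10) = 1.42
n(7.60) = 82.93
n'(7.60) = 19.43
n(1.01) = 5.67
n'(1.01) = 4.01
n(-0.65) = 2.23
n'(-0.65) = 0.13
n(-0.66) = 2.23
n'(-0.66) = 0.11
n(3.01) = 18.38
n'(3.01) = 8.69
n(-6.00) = 35.03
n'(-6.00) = -12.39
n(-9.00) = 82.73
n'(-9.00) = -19.41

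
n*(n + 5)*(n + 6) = n^3 + 11*n^2 + 30*n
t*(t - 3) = t^2 - 3*t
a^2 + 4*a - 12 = (a - 2)*(a + 6)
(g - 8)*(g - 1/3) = g^2 - 25*g/3 + 8/3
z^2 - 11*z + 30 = (z - 6)*(z - 5)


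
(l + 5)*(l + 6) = l^2 + 11*l + 30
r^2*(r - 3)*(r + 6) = r^4 + 3*r^3 - 18*r^2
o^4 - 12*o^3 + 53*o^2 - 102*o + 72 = (o - 4)*(o - 3)^2*(o - 2)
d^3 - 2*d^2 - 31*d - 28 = (d - 7)*(d + 1)*(d + 4)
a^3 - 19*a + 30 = (a - 3)*(a - 2)*(a + 5)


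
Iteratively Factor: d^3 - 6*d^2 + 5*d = (d - 1)*(d^2 - 5*d) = (d - 5)*(d - 1)*(d)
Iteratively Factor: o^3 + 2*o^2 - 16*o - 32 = (o - 4)*(o^2 + 6*o + 8) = (o - 4)*(o + 2)*(o + 4)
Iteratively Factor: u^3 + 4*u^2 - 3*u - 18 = (u + 3)*(u^2 + u - 6) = (u - 2)*(u + 3)*(u + 3)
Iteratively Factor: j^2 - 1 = (j + 1)*(j - 1)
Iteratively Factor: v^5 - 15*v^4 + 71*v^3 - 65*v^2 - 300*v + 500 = (v - 5)*(v^4 - 10*v^3 + 21*v^2 + 40*v - 100) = (v - 5)^2*(v^3 - 5*v^2 - 4*v + 20) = (v - 5)^2*(v + 2)*(v^2 - 7*v + 10) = (v - 5)^2*(v - 2)*(v + 2)*(v - 5)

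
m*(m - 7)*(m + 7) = m^3 - 49*m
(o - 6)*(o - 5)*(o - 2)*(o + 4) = o^4 - 9*o^3 + 148*o - 240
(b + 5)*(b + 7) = b^2 + 12*b + 35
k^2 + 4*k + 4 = (k + 2)^2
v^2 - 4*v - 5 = (v - 5)*(v + 1)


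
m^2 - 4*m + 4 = (m - 2)^2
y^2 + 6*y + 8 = (y + 2)*(y + 4)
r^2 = r^2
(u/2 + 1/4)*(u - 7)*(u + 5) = u^3/2 - 3*u^2/4 - 18*u - 35/4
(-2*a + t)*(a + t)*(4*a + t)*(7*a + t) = -56*a^4 - 50*a^3*t + 15*a^2*t^2 + 10*a*t^3 + t^4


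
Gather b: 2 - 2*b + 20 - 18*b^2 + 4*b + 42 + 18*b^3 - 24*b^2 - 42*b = 18*b^3 - 42*b^2 - 40*b + 64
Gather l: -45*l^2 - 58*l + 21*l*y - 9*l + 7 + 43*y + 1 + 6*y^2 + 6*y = -45*l^2 + l*(21*y - 67) + 6*y^2 + 49*y + 8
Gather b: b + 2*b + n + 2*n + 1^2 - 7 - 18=3*b + 3*n - 24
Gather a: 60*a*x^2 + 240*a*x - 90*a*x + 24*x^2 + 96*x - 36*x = a*(60*x^2 + 150*x) + 24*x^2 + 60*x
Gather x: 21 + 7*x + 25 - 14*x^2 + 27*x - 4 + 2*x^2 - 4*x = -12*x^2 + 30*x + 42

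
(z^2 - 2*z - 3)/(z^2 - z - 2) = (z - 3)/(z - 2)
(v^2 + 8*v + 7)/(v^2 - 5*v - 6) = (v + 7)/(v - 6)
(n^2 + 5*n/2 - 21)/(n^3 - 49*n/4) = 2*(n + 6)/(n*(2*n + 7))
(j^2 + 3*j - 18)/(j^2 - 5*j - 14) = (-j^2 - 3*j + 18)/(-j^2 + 5*j + 14)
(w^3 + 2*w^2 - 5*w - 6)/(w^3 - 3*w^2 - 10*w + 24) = (w + 1)/(w - 4)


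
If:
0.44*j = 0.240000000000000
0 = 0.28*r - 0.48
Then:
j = 0.55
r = 1.71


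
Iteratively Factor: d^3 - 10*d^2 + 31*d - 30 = (d - 3)*(d^2 - 7*d + 10) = (d - 3)*(d - 2)*(d - 5)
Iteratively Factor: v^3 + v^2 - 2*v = (v - 1)*(v^2 + 2*v) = v*(v - 1)*(v + 2)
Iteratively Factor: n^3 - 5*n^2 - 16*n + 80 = (n - 4)*(n^2 - n - 20) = (n - 5)*(n - 4)*(n + 4)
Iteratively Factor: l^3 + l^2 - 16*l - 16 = (l + 1)*(l^2 - 16) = (l + 1)*(l + 4)*(l - 4)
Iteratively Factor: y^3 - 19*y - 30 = (y + 3)*(y^2 - 3*y - 10) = (y - 5)*(y + 3)*(y + 2)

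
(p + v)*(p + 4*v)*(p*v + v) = p^3*v + 5*p^2*v^2 + p^2*v + 4*p*v^3 + 5*p*v^2 + 4*v^3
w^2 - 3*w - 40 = (w - 8)*(w + 5)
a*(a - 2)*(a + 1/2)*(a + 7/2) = a^4 + 2*a^3 - 25*a^2/4 - 7*a/2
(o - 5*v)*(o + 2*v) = o^2 - 3*o*v - 10*v^2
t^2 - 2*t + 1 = (t - 1)^2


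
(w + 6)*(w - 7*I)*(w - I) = w^3 + 6*w^2 - 8*I*w^2 - 7*w - 48*I*w - 42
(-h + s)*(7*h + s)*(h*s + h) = -7*h^3*s - 7*h^3 + 6*h^2*s^2 + 6*h^2*s + h*s^3 + h*s^2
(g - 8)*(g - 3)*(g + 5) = g^3 - 6*g^2 - 31*g + 120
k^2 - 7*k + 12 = (k - 4)*(k - 3)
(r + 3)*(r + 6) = r^2 + 9*r + 18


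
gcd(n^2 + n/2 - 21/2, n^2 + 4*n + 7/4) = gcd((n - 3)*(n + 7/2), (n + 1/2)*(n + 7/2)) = n + 7/2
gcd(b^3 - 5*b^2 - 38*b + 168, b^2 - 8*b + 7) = b - 7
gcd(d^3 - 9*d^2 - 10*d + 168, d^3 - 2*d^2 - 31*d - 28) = d^2 - 3*d - 28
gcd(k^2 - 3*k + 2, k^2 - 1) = k - 1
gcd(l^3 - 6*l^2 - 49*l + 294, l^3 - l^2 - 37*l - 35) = l - 7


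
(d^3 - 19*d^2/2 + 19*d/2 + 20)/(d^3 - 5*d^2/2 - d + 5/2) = (d - 8)/(d - 1)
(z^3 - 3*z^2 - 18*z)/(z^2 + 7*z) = (z^2 - 3*z - 18)/(z + 7)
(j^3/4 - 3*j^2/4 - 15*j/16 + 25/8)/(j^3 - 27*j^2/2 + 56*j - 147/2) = (4*j^3 - 12*j^2 - 15*j + 50)/(8*(2*j^3 - 27*j^2 + 112*j - 147))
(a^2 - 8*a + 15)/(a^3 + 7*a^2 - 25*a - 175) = (a - 3)/(a^2 + 12*a + 35)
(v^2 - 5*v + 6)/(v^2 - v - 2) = (v - 3)/(v + 1)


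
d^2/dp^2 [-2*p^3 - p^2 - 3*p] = -12*p - 2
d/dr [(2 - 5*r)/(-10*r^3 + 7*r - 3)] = (50*r^3 - 35*r - (5*r - 2)*(30*r^2 - 7) + 15)/(10*r^3 - 7*r + 3)^2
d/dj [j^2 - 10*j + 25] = 2*j - 10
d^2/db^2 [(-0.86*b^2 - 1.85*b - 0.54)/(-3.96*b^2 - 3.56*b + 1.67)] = (1.4210854715202e-14*b^4 + 33.774048*b^3 + 84.932496*b^2 + 119.082744*b + 47.623892)/(62.099136*b^6 + 167.479488*b^5 + 71.997552*b^4 - 96.139936*b^3 - 30.362604*b^2 + 29.785452*b - 4.657463)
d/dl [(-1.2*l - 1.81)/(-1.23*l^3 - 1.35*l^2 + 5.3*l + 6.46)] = (-2.952*l^3 - 8.2989*l^2 - 4.887*l + 1.841)/(1.5129*l^6 + 3.321*l^5 - 11.2155*l^4 - 30.2016*l^3 + 10.648*l^2 + 68.476*l + 41.7316)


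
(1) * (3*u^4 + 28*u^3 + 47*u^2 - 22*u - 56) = 3*u^4 + 28*u^3 + 47*u^2 - 22*u - 56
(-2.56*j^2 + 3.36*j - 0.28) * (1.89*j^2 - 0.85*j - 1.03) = -4.8384*j^4 + 8.5264*j^3 - 0.7484*j^2 - 3.2228*j + 0.2884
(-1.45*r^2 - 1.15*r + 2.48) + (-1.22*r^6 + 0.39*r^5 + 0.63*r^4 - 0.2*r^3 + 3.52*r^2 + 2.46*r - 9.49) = -1.22*r^6 + 0.39*r^5 + 0.63*r^4 - 0.2*r^3 + 2.07*r^2 + 1.31*r - 7.01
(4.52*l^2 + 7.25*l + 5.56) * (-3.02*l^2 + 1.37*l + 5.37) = -13.6504*l^4 - 15.7026*l^3 + 17.4137*l^2 + 46.5497*l + 29.8572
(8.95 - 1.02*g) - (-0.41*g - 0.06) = 9.01 - 0.61*g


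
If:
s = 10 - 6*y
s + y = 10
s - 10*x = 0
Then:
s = 10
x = 1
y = 0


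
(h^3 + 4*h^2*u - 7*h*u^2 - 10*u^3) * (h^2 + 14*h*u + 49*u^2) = h^5 + 18*h^4*u + 98*h^3*u^2 + 88*h^2*u^3 - 483*h*u^4 - 490*u^5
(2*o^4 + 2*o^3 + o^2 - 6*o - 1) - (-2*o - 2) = 2*o^4 + 2*o^3 + o^2 - 4*o + 1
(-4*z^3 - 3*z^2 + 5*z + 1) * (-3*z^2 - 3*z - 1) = 12*z^5 + 21*z^4 - 2*z^3 - 15*z^2 - 8*z - 1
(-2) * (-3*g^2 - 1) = 6*g^2 + 2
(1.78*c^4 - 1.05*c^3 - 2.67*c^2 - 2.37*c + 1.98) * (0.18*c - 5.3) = 0.3204*c^5 - 9.623*c^4 + 5.0844*c^3 + 13.7244*c^2 + 12.9174*c - 10.494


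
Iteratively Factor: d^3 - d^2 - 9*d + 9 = (d + 3)*(d^2 - 4*d + 3) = (d - 1)*(d + 3)*(d - 3)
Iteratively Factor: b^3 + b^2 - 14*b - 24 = (b + 2)*(b^2 - b - 12) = (b - 4)*(b + 2)*(b + 3)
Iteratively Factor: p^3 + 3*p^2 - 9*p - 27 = (p + 3)*(p^2 - 9) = (p - 3)*(p + 3)*(p + 3)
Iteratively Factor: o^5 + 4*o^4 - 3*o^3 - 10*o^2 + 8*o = (o - 1)*(o^4 + 5*o^3 + 2*o^2 - 8*o) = (o - 1)*(o + 2)*(o^3 + 3*o^2 - 4*o) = (o - 1)*(o + 2)*(o + 4)*(o^2 - o) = o*(o - 1)*(o + 2)*(o + 4)*(o - 1)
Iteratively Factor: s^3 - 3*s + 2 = (s - 1)*(s^2 + s - 2) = (s - 1)^2*(s + 2)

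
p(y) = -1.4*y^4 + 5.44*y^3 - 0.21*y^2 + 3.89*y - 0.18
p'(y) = -5.6*y^3 + 16.32*y^2 - 0.42*y + 3.89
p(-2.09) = -85.60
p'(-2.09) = 127.18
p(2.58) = 39.85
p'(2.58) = 15.27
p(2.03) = 28.58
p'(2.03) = 23.44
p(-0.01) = -0.22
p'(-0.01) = 3.90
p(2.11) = 30.45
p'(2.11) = 23.06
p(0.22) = 0.72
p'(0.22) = 4.53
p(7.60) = -2265.42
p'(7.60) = -1514.92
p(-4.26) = -902.19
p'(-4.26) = 734.78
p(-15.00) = -89340.78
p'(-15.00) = 22582.19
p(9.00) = -5201.82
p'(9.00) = -2760.37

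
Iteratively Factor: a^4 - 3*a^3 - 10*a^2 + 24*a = (a + 3)*(a^3 - 6*a^2 + 8*a) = a*(a + 3)*(a^2 - 6*a + 8) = a*(a - 4)*(a + 3)*(a - 2)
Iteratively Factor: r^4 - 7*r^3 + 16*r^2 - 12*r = (r - 3)*(r^3 - 4*r^2 + 4*r) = (r - 3)*(r - 2)*(r^2 - 2*r) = r*(r - 3)*(r - 2)*(r - 2)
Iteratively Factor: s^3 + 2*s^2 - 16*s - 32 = (s - 4)*(s^2 + 6*s + 8) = (s - 4)*(s + 4)*(s + 2)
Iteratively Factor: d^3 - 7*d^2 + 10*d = (d - 2)*(d^2 - 5*d) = d*(d - 2)*(d - 5)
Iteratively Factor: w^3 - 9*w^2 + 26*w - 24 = (w - 2)*(w^2 - 7*w + 12) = (w - 4)*(w - 2)*(w - 3)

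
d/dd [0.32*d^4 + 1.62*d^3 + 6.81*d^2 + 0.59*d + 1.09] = 1.28*d^3 + 4.86*d^2 + 13.62*d + 0.59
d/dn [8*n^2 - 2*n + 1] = 16*n - 2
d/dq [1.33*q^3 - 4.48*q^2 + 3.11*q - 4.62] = 3.99*q^2 - 8.96*q + 3.11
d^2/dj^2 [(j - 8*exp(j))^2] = -16*j*exp(j) + 256*exp(2*j) - 32*exp(j) + 2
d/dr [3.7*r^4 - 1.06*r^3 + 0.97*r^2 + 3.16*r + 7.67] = 14.8*r^3 - 3.18*r^2 + 1.94*r + 3.16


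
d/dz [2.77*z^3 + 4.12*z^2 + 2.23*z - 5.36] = 8.31*z^2 + 8.24*z + 2.23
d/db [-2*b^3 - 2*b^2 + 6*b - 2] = -6*b^2 - 4*b + 6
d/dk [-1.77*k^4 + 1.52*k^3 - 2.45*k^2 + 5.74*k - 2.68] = -7.08*k^3 + 4.56*k^2 - 4.9*k + 5.74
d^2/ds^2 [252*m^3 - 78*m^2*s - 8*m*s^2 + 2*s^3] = -16*m + 12*s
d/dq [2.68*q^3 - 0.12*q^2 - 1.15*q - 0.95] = 8.04*q^2 - 0.24*q - 1.15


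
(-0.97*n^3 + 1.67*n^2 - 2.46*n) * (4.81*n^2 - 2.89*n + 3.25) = -4.6657*n^5 + 10.836*n^4 - 19.8114*n^3 + 12.5369*n^2 - 7.995*n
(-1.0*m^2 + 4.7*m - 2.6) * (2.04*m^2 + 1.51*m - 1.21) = -2.04*m^4 + 8.078*m^3 + 3.003*m^2 - 9.613*m + 3.146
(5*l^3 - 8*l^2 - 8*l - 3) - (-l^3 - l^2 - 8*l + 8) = 6*l^3 - 7*l^2 - 11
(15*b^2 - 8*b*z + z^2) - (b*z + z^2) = 15*b^2 - 9*b*z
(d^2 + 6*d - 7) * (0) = 0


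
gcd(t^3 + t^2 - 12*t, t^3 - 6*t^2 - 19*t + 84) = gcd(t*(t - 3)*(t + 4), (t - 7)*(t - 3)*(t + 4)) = t^2 + t - 12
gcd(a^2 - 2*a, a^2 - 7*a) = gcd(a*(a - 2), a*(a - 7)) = a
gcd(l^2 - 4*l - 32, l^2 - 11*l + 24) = l - 8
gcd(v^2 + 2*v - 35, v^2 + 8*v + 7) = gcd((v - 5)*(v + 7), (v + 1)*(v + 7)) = v + 7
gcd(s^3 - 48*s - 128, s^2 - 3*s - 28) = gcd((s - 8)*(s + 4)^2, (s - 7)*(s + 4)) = s + 4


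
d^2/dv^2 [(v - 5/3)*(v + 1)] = 2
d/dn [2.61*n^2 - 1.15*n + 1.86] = 5.22*n - 1.15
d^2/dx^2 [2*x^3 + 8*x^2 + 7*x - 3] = 12*x + 16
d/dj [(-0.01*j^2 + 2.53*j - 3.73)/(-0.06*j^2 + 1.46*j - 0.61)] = (0.1372*j^2 - 0.4354*j + 3.9025)/(0.0036*j^4 - 0.1752*j^3 + 2.2048*j^2 - 1.7812*j + 0.3721)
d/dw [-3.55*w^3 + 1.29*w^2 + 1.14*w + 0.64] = -10.65*w^2 + 2.58*w + 1.14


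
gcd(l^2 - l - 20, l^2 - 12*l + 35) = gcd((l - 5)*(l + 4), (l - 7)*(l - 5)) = l - 5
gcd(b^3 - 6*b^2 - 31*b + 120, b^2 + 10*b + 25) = b + 5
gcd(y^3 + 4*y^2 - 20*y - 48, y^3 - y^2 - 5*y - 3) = 1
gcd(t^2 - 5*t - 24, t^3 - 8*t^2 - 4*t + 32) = t - 8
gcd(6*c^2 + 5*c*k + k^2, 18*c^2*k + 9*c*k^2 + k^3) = 3*c + k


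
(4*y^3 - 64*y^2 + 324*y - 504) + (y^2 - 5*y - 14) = 4*y^3 - 63*y^2 + 319*y - 518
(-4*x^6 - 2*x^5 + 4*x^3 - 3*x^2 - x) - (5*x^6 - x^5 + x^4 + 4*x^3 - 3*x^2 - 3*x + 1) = -9*x^6 - x^5 - x^4 + 2*x - 1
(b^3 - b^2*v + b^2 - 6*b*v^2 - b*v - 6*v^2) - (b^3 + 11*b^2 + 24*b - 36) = -b^2*v - 10*b^2 - 6*b*v^2 - b*v - 24*b - 6*v^2 + 36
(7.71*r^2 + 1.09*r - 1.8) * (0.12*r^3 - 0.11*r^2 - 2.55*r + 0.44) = 0.9252*r^5 - 0.7173*r^4 - 19.9964*r^3 + 0.8109*r^2 + 5.0696*r - 0.792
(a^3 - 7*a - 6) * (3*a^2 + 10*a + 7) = 3*a^5 + 10*a^4 - 14*a^3 - 88*a^2 - 109*a - 42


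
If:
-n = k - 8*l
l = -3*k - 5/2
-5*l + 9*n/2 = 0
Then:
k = -31/39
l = -3/26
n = -5/39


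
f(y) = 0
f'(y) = 0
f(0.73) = 0.00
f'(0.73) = 0.00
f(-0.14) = 0.00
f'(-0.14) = 0.00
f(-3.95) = 0.00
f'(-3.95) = 0.00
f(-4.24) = 0.00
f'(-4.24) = 0.00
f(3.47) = 0.00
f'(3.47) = 0.00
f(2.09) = 0.00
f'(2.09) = 0.00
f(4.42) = 0.00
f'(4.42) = 0.00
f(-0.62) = 0.00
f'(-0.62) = 0.00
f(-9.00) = 0.00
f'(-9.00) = 0.00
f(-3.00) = 0.00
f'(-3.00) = 0.00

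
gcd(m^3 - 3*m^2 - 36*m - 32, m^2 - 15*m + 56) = m - 8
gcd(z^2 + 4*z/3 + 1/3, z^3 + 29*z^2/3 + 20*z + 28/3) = 1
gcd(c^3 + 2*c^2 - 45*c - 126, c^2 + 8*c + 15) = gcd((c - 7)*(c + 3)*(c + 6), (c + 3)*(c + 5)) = c + 3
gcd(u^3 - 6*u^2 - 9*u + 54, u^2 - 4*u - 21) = u + 3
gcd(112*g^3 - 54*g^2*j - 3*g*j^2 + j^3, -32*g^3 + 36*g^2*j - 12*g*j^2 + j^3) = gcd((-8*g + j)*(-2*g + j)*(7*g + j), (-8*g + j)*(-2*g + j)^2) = 16*g^2 - 10*g*j + j^2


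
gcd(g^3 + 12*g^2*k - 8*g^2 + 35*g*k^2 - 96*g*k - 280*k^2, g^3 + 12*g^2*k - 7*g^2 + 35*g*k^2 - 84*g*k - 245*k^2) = g^2 + 12*g*k + 35*k^2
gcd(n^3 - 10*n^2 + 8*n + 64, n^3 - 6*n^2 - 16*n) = n^2 - 6*n - 16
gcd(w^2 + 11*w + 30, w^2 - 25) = w + 5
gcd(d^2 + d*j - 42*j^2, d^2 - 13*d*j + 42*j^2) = d - 6*j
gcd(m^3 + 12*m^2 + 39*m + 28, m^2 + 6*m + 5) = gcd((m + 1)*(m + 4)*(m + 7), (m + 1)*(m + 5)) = m + 1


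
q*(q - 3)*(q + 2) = q^3 - q^2 - 6*q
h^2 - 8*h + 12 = (h - 6)*(h - 2)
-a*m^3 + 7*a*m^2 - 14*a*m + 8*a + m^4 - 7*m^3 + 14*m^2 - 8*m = (-a + m)*(m - 4)*(m - 2)*(m - 1)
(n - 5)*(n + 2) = n^2 - 3*n - 10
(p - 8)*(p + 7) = p^2 - p - 56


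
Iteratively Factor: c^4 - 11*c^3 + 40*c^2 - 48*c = (c - 4)*(c^3 - 7*c^2 + 12*c) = (c - 4)*(c - 3)*(c^2 - 4*c) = (c - 4)^2*(c - 3)*(c)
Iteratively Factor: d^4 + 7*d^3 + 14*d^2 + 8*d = (d + 2)*(d^3 + 5*d^2 + 4*d) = (d + 1)*(d + 2)*(d^2 + 4*d) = (d + 1)*(d + 2)*(d + 4)*(d)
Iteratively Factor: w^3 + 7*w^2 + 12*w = (w + 3)*(w^2 + 4*w) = w*(w + 3)*(w + 4)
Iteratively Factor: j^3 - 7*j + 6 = (j - 2)*(j^2 + 2*j - 3) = (j - 2)*(j - 1)*(j + 3)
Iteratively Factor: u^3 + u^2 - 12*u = (u + 4)*(u^2 - 3*u) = u*(u + 4)*(u - 3)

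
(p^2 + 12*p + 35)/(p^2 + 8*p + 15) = (p + 7)/(p + 3)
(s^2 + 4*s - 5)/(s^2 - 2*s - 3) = (-s^2 - 4*s + 5)/(-s^2 + 2*s + 3)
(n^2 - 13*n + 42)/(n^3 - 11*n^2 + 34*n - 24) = (n - 7)/(n^2 - 5*n + 4)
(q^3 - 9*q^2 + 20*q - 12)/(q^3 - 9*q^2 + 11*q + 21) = (q^3 - 9*q^2 + 20*q - 12)/(q^3 - 9*q^2 + 11*q + 21)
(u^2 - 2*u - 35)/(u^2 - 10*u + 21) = (u + 5)/(u - 3)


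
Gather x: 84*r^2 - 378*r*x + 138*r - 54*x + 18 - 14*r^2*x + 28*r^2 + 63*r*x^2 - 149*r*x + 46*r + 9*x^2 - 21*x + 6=112*r^2 + 184*r + x^2*(63*r + 9) + x*(-14*r^2 - 527*r - 75) + 24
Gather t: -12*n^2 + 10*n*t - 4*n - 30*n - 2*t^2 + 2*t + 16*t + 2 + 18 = -12*n^2 - 34*n - 2*t^2 + t*(10*n + 18) + 20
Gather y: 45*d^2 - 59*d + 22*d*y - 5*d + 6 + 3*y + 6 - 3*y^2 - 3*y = 45*d^2 + 22*d*y - 64*d - 3*y^2 + 12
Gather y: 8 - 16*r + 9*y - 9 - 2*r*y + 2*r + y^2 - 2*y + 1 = -14*r + y^2 + y*(7 - 2*r)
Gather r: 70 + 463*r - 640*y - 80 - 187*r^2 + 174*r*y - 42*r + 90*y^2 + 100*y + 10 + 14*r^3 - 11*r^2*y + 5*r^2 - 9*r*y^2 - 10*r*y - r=14*r^3 + r^2*(-11*y - 182) + r*(-9*y^2 + 164*y + 420) + 90*y^2 - 540*y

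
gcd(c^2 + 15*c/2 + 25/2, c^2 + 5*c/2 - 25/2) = c + 5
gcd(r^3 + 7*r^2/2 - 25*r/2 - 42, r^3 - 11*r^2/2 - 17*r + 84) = r^2 + r/2 - 14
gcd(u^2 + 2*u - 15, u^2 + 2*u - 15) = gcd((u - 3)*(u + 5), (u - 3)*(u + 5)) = u^2 + 2*u - 15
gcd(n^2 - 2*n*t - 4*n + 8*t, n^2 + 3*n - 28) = n - 4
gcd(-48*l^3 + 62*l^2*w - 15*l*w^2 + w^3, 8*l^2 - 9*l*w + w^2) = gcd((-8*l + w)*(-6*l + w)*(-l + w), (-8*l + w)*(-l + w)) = 8*l^2 - 9*l*w + w^2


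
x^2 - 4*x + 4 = (x - 2)^2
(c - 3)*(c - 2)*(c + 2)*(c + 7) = c^4 + 4*c^3 - 25*c^2 - 16*c + 84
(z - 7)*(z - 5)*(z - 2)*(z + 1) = z^4 - 13*z^3 + 45*z^2 - 11*z - 70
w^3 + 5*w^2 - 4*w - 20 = (w - 2)*(w + 2)*(w + 5)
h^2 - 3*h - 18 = (h - 6)*(h + 3)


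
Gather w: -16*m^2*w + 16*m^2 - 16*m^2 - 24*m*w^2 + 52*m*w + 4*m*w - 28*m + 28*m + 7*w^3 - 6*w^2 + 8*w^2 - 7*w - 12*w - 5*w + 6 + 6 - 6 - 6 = 7*w^3 + w^2*(2 - 24*m) + w*(-16*m^2 + 56*m - 24)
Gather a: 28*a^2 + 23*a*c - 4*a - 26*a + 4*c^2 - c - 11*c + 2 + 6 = 28*a^2 + a*(23*c - 30) + 4*c^2 - 12*c + 8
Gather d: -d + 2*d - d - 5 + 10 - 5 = 0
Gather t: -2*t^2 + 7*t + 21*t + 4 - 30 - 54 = -2*t^2 + 28*t - 80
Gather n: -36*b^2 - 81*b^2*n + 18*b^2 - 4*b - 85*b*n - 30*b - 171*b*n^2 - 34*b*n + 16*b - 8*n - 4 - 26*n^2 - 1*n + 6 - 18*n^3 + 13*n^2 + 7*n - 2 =-18*b^2 - 18*b - 18*n^3 + n^2*(-171*b - 13) + n*(-81*b^2 - 119*b - 2)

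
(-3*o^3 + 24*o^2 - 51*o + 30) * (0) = 0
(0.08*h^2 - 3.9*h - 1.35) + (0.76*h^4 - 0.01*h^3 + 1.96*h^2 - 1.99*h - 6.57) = 0.76*h^4 - 0.01*h^3 + 2.04*h^2 - 5.89*h - 7.92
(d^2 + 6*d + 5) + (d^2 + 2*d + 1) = 2*d^2 + 8*d + 6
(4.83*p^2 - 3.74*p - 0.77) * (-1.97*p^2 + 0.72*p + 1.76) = -9.5151*p^4 + 10.8454*p^3 + 7.3249*p^2 - 7.1368*p - 1.3552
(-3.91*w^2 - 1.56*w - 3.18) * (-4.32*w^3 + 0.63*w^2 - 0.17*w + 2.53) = 16.8912*w^5 + 4.2759*w^4 + 13.4195*w^3 - 11.6305*w^2 - 3.4062*w - 8.0454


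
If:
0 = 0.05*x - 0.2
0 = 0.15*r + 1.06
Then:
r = -7.07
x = 4.00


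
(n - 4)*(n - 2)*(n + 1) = n^3 - 5*n^2 + 2*n + 8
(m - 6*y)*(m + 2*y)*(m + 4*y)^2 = m^4 + 4*m^3*y - 28*m^2*y^2 - 160*m*y^3 - 192*y^4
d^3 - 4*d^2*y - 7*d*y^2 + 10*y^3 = (d - 5*y)*(d - y)*(d + 2*y)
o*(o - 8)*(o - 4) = o^3 - 12*o^2 + 32*o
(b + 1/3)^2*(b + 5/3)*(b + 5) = b^4 + 22*b^3/3 + 116*b^2/9 + 170*b/27 + 25/27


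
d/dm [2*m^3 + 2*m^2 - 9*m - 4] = 6*m^2 + 4*m - 9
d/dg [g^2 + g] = 2*g + 1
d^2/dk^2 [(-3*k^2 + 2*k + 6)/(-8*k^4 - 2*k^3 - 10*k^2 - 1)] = 2*(576*k^8 - 624*k^7 - 4324*k^6 - 1944*k^5 - 4872*k^4 - 1042*k^3 - 1578*k^2 + 96*k + 63)/(512*k^12 + 384*k^11 + 2016*k^10 + 968*k^9 + 2712*k^8 + 696*k^7 + 1492*k^6 + 120*k^5 + 324*k^4 + 6*k^3 + 30*k^2 + 1)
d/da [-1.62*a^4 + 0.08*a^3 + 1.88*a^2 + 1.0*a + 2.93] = -6.48*a^3 + 0.24*a^2 + 3.76*a + 1.0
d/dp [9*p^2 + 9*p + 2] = 18*p + 9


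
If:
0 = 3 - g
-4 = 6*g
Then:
No Solution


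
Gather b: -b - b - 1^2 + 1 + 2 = 2 - 2*b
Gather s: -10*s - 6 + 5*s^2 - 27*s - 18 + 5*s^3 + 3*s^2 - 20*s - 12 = 5*s^3 + 8*s^2 - 57*s - 36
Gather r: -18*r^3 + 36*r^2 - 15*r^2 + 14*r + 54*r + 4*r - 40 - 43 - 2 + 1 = -18*r^3 + 21*r^2 + 72*r - 84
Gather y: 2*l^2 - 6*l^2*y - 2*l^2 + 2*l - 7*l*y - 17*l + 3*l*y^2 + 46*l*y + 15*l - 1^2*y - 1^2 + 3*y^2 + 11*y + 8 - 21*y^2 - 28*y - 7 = y^2*(3*l - 18) + y*(-6*l^2 + 39*l - 18)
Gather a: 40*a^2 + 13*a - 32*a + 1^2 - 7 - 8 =40*a^2 - 19*a - 14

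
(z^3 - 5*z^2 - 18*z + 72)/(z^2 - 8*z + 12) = (z^2 + z - 12)/(z - 2)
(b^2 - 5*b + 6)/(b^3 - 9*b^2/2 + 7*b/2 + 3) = 2/(2*b + 1)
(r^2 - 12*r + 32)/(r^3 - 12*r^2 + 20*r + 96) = (r - 4)/(r^2 - 4*r - 12)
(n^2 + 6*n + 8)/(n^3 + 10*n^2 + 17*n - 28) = (n + 2)/(n^2 + 6*n - 7)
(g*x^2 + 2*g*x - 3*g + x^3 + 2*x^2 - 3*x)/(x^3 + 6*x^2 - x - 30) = (g*x - g + x^2 - x)/(x^2 + 3*x - 10)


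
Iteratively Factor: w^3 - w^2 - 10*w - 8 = (w - 4)*(w^2 + 3*w + 2) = (w - 4)*(w + 1)*(w + 2)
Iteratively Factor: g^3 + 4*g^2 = (g + 4)*(g^2) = g*(g + 4)*(g)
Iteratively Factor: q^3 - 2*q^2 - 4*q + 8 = (q - 2)*(q^2 - 4) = (q - 2)^2*(q + 2)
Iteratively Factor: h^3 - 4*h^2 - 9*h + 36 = (h - 3)*(h^2 - h - 12) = (h - 3)*(h + 3)*(h - 4)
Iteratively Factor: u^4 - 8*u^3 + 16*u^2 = (u)*(u^3 - 8*u^2 + 16*u) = u^2*(u^2 - 8*u + 16) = u^2*(u - 4)*(u - 4)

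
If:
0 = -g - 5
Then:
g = -5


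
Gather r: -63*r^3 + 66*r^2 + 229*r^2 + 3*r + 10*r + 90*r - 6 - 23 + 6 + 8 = -63*r^3 + 295*r^2 + 103*r - 15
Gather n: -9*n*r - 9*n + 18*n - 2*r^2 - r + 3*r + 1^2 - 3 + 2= n*(9 - 9*r) - 2*r^2 + 2*r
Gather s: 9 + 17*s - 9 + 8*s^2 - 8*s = 8*s^2 + 9*s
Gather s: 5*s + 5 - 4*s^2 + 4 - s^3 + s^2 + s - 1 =-s^3 - 3*s^2 + 6*s + 8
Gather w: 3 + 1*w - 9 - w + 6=0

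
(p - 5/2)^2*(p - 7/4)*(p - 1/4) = p^4 - 7*p^3 + 267*p^2/16 - 235*p/16 + 175/64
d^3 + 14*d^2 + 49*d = d*(d + 7)^2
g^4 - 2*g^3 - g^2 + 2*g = g*(g - 2)*(g - 1)*(g + 1)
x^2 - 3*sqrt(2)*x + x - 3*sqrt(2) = (x + 1)*(x - 3*sqrt(2))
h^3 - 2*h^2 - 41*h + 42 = (h - 7)*(h - 1)*(h + 6)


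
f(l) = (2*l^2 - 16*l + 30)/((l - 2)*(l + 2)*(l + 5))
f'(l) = (4*l - 16)/((l - 2)*(l + 2)*(l + 5)) - (2*l^2 - 16*l + 30)/((l - 2)*(l + 2)*(l + 5)^2) - (2*l^2 - 16*l + 30)/((l - 2)*(l + 2)^2*(l + 5)) - (2*l^2 - 16*l + 30)/((l - 2)^2*(l + 2)*(l + 5))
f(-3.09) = 9.30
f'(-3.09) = 2.81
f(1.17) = -0.86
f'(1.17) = 0.07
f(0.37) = -1.17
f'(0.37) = 0.69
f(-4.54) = 18.83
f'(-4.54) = -35.11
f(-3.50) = 8.93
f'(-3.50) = -0.80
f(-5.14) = -52.59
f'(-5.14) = -388.14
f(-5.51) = -13.31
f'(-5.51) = -28.82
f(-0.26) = -1.84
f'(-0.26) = 1.55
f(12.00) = 0.05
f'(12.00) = 0.00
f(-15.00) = -0.33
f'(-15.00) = -0.04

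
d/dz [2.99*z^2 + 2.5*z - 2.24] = 5.98*z + 2.5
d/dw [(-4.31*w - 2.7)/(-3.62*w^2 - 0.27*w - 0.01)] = (15.6022*w^2 + 1.1637*w - (4.31*w + 2.7)*(7.24*w + 0.27) + 0.0431)/(3.62*w^2 + 0.27*w + 0.01)^2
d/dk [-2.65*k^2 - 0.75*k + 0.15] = -5.3*k - 0.75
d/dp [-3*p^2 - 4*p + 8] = -6*p - 4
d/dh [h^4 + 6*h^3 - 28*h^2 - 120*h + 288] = 4*h^3 + 18*h^2 - 56*h - 120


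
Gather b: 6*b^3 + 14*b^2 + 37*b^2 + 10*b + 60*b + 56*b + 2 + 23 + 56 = 6*b^3 + 51*b^2 + 126*b + 81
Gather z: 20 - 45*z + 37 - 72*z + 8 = 65 - 117*z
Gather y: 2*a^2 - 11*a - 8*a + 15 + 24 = 2*a^2 - 19*a + 39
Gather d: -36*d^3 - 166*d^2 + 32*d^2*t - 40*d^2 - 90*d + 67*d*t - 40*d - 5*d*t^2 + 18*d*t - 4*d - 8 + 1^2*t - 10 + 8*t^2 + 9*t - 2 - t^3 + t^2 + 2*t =-36*d^3 + d^2*(32*t - 206) + d*(-5*t^2 + 85*t - 134) - t^3 + 9*t^2 + 12*t - 20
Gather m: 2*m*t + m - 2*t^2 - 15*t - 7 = m*(2*t + 1) - 2*t^2 - 15*t - 7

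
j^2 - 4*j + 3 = (j - 3)*(j - 1)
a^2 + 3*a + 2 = (a + 1)*(a + 2)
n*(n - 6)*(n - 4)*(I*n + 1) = I*n^4 + n^3 - 10*I*n^3 - 10*n^2 + 24*I*n^2 + 24*n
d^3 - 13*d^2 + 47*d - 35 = (d - 7)*(d - 5)*(d - 1)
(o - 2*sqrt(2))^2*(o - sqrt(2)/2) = o^3 - 9*sqrt(2)*o^2/2 + 12*o - 4*sqrt(2)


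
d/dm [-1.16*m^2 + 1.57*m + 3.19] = 1.57 - 2.32*m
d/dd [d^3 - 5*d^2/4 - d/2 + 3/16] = 3*d^2 - 5*d/2 - 1/2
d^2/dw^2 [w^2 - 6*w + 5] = 2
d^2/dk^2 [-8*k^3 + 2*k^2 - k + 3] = 4 - 48*k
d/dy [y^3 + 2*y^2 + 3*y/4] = 3*y^2 + 4*y + 3/4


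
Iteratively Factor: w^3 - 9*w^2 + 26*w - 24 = (w - 3)*(w^2 - 6*w + 8) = (w - 4)*(w - 3)*(w - 2)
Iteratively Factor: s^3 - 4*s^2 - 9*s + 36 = (s - 3)*(s^2 - s - 12) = (s - 3)*(s + 3)*(s - 4)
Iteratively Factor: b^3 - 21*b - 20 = (b + 4)*(b^2 - 4*b - 5) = (b + 1)*(b + 4)*(b - 5)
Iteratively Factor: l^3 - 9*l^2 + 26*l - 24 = (l - 4)*(l^2 - 5*l + 6) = (l - 4)*(l - 2)*(l - 3)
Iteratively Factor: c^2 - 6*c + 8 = (c - 4)*(c - 2)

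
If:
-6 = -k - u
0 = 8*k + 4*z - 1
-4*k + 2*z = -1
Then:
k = 3/16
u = 93/16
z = -1/8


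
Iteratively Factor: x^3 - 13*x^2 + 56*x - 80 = (x - 5)*(x^2 - 8*x + 16) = (x - 5)*(x - 4)*(x - 4)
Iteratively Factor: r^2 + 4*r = (r)*(r + 4)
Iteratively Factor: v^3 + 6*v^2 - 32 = (v - 2)*(v^2 + 8*v + 16) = (v - 2)*(v + 4)*(v + 4)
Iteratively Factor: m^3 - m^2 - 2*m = (m - 2)*(m^2 + m) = (m - 2)*(m + 1)*(m)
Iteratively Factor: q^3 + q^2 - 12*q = (q + 4)*(q^2 - 3*q) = q*(q + 4)*(q - 3)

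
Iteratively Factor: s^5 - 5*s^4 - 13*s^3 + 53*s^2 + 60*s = (s)*(s^4 - 5*s^3 - 13*s^2 + 53*s + 60) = s*(s - 4)*(s^3 - s^2 - 17*s - 15) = s*(s - 5)*(s - 4)*(s^2 + 4*s + 3) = s*(s - 5)*(s - 4)*(s + 1)*(s + 3)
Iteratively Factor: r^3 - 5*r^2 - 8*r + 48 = (r + 3)*(r^2 - 8*r + 16) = (r - 4)*(r + 3)*(r - 4)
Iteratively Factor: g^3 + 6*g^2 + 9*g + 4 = (g + 1)*(g^2 + 5*g + 4) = (g + 1)*(g + 4)*(g + 1)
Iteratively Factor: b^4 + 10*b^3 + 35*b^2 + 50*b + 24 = (b + 2)*(b^3 + 8*b^2 + 19*b + 12) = (b + 2)*(b + 3)*(b^2 + 5*b + 4) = (b + 1)*(b + 2)*(b + 3)*(b + 4)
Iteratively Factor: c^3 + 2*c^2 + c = (c + 1)*(c^2 + c) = c*(c + 1)*(c + 1)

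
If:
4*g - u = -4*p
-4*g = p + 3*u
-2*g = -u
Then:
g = 0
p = 0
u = 0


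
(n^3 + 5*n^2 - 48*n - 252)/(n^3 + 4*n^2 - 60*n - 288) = (n - 7)/(n - 8)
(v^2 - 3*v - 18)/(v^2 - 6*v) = (v + 3)/v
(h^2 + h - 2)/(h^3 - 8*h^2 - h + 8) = (h + 2)/(h^2 - 7*h - 8)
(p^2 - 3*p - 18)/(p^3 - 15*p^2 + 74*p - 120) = (p + 3)/(p^2 - 9*p + 20)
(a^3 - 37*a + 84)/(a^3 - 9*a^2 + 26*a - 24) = (a + 7)/(a - 2)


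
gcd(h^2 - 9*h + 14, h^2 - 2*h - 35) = h - 7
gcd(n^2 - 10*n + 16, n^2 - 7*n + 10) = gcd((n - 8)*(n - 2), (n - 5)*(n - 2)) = n - 2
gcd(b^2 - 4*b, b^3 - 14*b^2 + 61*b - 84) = b - 4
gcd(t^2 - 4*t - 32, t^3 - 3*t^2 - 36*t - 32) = t^2 - 4*t - 32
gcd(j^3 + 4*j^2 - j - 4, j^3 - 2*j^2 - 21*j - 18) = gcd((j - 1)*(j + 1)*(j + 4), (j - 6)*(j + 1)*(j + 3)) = j + 1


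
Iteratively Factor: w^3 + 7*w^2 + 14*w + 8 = (w + 2)*(w^2 + 5*w + 4) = (w + 2)*(w + 4)*(w + 1)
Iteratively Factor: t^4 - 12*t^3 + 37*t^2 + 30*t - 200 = (t - 5)*(t^3 - 7*t^2 + 2*t + 40) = (t - 5)*(t - 4)*(t^2 - 3*t - 10) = (t - 5)*(t - 4)*(t + 2)*(t - 5)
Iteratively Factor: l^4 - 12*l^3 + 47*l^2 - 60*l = (l - 5)*(l^3 - 7*l^2 + 12*l) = l*(l - 5)*(l^2 - 7*l + 12) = l*(l - 5)*(l - 3)*(l - 4)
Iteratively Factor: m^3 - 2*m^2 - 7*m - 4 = (m + 1)*(m^2 - 3*m - 4) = (m - 4)*(m + 1)*(m + 1)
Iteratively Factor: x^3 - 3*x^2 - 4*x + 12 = (x - 3)*(x^2 - 4) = (x - 3)*(x + 2)*(x - 2)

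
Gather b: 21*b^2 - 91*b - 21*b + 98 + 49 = 21*b^2 - 112*b + 147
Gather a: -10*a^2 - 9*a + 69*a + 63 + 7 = -10*a^2 + 60*a + 70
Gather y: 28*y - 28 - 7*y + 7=21*y - 21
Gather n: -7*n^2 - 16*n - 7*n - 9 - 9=-7*n^2 - 23*n - 18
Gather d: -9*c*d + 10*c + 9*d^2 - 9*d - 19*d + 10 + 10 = 10*c + 9*d^2 + d*(-9*c - 28) + 20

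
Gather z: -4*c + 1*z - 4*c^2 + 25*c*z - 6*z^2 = -4*c^2 - 4*c - 6*z^2 + z*(25*c + 1)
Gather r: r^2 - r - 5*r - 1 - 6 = r^2 - 6*r - 7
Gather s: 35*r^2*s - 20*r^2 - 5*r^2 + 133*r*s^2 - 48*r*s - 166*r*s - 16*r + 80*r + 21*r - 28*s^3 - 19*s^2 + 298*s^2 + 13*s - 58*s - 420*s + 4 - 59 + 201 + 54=-25*r^2 + 85*r - 28*s^3 + s^2*(133*r + 279) + s*(35*r^2 - 214*r - 465) + 200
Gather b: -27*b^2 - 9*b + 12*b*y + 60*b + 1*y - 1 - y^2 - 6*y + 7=-27*b^2 + b*(12*y + 51) - y^2 - 5*y + 6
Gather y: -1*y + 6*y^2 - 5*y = 6*y^2 - 6*y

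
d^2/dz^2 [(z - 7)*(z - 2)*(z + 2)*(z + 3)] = 12*z^2 - 24*z - 50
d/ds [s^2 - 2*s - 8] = 2*s - 2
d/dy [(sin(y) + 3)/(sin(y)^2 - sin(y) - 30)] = (-6*sin(y) + cos(y)^2 - 28)*cos(y)/(sin(y) + cos(y)^2 + 29)^2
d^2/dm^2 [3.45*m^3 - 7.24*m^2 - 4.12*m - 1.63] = 20.7*m - 14.48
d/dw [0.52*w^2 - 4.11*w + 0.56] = 1.04*w - 4.11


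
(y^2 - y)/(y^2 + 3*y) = (y - 1)/(y + 3)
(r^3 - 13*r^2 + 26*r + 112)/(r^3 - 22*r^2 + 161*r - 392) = (r + 2)/(r - 7)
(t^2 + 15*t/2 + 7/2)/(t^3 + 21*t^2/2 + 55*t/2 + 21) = (2*t + 1)/(2*t^2 + 7*t + 6)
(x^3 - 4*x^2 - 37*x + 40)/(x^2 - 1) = (x^2 - 3*x - 40)/(x + 1)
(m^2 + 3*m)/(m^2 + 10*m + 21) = m/(m + 7)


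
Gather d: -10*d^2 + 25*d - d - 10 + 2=-10*d^2 + 24*d - 8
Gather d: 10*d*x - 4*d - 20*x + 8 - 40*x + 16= d*(10*x - 4) - 60*x + 24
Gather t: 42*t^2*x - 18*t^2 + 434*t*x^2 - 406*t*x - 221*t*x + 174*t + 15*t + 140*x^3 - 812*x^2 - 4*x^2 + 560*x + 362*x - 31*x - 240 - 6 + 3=t^2*(42*x - 18) + t*(434*x^2 - 627*x + 189) + 140*x^3 - 816*x^2 + 891*x - 243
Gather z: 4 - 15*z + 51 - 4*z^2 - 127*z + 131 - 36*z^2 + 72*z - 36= -40*z^2 - 70*z + 150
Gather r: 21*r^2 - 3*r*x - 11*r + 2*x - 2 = 21*r^2 + r*(-3*x - 11) + 2*x - 2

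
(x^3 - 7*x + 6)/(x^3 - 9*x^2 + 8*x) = (x^2 + x - 6)/(x*(x - 8))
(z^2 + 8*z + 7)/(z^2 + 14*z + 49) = (z + 1)/(z + 7)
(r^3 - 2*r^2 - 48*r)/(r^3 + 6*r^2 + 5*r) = (r^2 - 2*r - 48)/(r^2 + 6*r + 5)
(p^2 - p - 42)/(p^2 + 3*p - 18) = (p - 7)/(p - 3)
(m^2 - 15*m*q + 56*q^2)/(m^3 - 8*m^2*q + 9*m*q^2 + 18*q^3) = (m^2 - 15*m*q + 56*q^2)/(m^3 - 8*m^2*q + 9*m*q^2 + 18*q^3)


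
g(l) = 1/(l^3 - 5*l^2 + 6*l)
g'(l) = (-3*l^2 + 10*l - 6)/(l^3 - 5*l^2 + 6*l)^2 = (-3*l^2 + 10*l - 6)/(l^2*(l^2 - 5*l + 6)^2)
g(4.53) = 0.06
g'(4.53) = -0.07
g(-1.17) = -0.06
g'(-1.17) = -0.09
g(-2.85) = -0.01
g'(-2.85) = -0.01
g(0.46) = 0.56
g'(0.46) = -0.63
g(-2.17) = -0.02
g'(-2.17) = -0.02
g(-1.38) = -0.05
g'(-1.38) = -0.06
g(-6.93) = -0.00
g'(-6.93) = -0.00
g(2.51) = -1.59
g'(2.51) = 0.51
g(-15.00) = 0.00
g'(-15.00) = 0.00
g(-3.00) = -0.01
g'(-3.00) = -0.00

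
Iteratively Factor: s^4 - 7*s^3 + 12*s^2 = (s)*(s^3 - 7*s^2 + 12*s) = s*(s - 3)*(s^2 - 4*s) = s^2*(s - 3)*(s - 4)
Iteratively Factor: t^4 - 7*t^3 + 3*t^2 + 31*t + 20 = (t - 5)*(t^3 - 2*t^2 - 7*t - 4) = (t - 5)*(t - 4)*(t^2 + 2*t + 1) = (t - 5)*(t - 4)*(t + 1)*(t + 1)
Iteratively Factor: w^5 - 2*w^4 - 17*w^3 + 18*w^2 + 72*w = (w + 2)*(w^4 - 4*w^3 - 9*w^2 + 36*w) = (w - 3)*(w + 2)*(w^3 - w^2 - 12*w) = (w - 4)*(w - 3)*(w + 2)*(w^2 + 3*w) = w*(w - 4)*(w - 3)*(w + 2)*(w + 3)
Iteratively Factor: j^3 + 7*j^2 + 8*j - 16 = (j + 4)*(j^2 + 3*j - 4) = (j + 4)^2*(j - 1)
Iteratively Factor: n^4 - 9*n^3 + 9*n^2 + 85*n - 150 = (n - 5)*(n^3 - 4*n^2 - 11*n + 30) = (n - 5)^2*(n^2 + n - 6) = (n - 5)^2*(n + 3)*(n - 2)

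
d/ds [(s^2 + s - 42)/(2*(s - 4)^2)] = (80 - 9*s)/(2*(s^3 - 12*s^2 + 48*s - 64))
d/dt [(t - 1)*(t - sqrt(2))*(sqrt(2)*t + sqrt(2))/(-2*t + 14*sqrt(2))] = (-sqrt(2)*t^3 + 22*t^2 - 14*sqrt(2)*t - 6)/(t^2 - 14*sqrt(2)*t + 98)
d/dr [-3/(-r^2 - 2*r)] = 6*(-r - 1)/(r^2*(r + 2)^2)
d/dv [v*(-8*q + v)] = -8*q + 2*v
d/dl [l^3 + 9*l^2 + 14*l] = 3*l^2 + 18*l + 14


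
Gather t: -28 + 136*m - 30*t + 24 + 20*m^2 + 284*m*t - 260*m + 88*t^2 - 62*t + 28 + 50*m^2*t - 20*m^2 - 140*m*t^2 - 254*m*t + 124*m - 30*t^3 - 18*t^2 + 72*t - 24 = -30*t^3 + t^2*(70 - 140*m) + t*(50*m^2 + 30*m - 20)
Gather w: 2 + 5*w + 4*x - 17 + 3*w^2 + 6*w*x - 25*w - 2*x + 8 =3*w^2 + w*(6*x - 20) + 2*x - 7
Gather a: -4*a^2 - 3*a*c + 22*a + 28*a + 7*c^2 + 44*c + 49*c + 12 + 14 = -4*a^2 + a*(50 - 3*c) + 7*c^2 + 93*c + 26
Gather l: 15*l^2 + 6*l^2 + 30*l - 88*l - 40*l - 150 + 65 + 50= 21*l^2 - 98*l - 35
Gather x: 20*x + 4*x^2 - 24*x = 4*x^2 - 4*x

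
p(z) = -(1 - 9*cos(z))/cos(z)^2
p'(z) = -2*(1 - 9*cos(z))*sin(z)/cos(z)^3 - 9*sin(z)/cos(z)^2 = (9*cos(z) - 2)*sin(z)/cos(z)^3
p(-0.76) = 10.51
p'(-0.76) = -8.18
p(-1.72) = -105.80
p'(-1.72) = -1004.88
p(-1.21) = 17.47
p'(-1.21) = -25.03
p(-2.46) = -13.25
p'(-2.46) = -12.09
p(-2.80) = -10.68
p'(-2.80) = -4.20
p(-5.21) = 14.47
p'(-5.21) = 18.55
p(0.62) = 9.55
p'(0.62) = 5.74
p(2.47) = -13.13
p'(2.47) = 11.73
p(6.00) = 8.29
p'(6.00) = -2.10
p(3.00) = -10.11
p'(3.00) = 1.59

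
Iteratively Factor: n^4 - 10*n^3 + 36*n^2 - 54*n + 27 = (n - 1)*(n^3 - 9*n^2 + 27*n - 27) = (n - 3)*(n - 1)*(n^2 - 6*n + 9) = (n - 3)^2*(n - 1)*(n - 3)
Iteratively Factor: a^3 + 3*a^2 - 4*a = (a - 1)*(a^2 + 4*a) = (a - 1)*(a + 4)*(a)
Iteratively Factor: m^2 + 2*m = (m + 2)*(m)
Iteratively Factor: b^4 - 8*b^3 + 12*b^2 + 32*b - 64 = (b + 2)*(b^3 - 10*b^2 + 32*b - 32) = (b - 2)*(b + 2)*(b^2 - 8*b + 16) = (b - 4)*(b - 2)*(b + 2)*(b - 4)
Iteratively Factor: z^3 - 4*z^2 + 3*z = (z - 3)*(z^2 - z) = z*(z - 3)*(z - 1)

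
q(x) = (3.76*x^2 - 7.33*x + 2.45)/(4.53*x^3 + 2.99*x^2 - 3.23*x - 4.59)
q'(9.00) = -0.01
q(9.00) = 0.07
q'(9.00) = -0.01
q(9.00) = 0.07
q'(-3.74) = -0.20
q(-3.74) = -0.44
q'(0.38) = 0.86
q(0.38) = -0.04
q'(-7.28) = -0.03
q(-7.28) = -0.16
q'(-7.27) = -0.03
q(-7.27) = -0.16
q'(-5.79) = -0.06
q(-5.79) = -0.22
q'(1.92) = 0.09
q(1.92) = 0.07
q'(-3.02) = -0.38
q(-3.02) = -0.64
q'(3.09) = 0.00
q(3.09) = 0.11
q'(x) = (7.52*x - 7.33)/(4.53*x^3 + 2.99*x^2 - 3.23*x - 4.59) + (-13.59*x^2 - 5.98*x + 3.23)*(3.76*x^2 - 7.33*x + 2.45)/(4.53*x^3 + 2.99*x^2 - 3.23*x - 4.59)^2 = (-17.0328*x^4 + 66.4098*x^3 - 23.5236*x^2 - 49.1678*x + 41.5582)/(20.5209*x^6 + 27.0894*x^5 - 20.3237*x^4 - 60.9008*x^3 - 17.0153*x^2 + 29.6514*x + 21.0681)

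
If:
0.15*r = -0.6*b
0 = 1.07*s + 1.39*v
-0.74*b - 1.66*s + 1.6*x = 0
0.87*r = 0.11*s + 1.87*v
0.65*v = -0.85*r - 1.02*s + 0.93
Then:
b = -0.46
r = 1.82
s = -1.19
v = 0.92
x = -1.45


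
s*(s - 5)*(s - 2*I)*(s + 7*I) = s^4 - 5*s^3 + 5*I*s^3 + 14*s^2 - 25*I*s^2 - 70*s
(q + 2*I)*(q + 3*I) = q^2 + 5*I*q - 6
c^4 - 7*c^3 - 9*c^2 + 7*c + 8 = (c - 8)*(c - 1)*(c + 1)^2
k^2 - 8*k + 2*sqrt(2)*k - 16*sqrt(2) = (k - 8)*(k + 2*sqrt(2))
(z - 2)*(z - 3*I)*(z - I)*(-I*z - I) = -I*z^4 - 4*z^3 + I*z^3 + 4*z^2 + 5*I*z^2 + 8*z - 3*I*z - 6*I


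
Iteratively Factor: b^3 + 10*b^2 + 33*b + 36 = (b + 3)*(b^2 + 7*b + 12) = (b + 3)*(b + 4)*(b + 3)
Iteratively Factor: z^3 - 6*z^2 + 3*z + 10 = (z - 5)*(z^2 - z - 2) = (z - 5)*(z - 2)*(z + 1)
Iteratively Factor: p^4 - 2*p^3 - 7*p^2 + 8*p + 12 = (p - 3)*(p^3 + p^2 - 4*p - 4) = (p - 3)*(p + 1)*(p^2 - 4) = (p - 3)*(p + 1)*(p + 2)*(p - 2)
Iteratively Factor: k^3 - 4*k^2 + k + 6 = (k + 1)*(k^2 - 5*k + 6) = (k - 3)*(k + 1)*(k - 2)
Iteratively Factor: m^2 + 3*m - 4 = (m - 1)*(m + 4)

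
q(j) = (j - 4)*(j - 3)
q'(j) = 2*j - 7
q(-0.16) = 13.15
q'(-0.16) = -7.32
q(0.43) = 9.17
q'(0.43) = -6.14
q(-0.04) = 12.28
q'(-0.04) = -7.08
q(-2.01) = 30.11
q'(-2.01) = -11.02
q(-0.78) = 18.07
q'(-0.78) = -8.56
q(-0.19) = 13.37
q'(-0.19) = -7.38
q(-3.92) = 54.81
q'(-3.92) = -14.84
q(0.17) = 10.84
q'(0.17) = -6.66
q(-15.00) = 342.00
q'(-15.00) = -37.00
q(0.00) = 12.00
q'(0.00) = -7.00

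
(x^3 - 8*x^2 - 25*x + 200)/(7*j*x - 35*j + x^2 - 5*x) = (x^2 - 3*x - 40)/(7*j + x)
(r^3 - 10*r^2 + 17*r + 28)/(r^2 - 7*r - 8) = (r^2 - 11*r + 28)/(r - 8)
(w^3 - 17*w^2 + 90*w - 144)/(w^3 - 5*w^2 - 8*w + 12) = (w^2 - 11*w + 24)/(w^2 + w - 2)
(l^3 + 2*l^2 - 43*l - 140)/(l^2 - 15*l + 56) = (l^2 + 9*l + 20)/(l - 8)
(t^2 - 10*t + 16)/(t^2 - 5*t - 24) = (t - 2)/(t + 3)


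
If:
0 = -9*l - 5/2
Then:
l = -5/18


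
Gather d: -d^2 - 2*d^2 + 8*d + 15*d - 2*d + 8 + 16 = -3*d^2 + 21*d + 24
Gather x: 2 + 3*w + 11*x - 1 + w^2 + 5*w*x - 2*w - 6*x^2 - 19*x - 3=w^2 + w - 6*x^2 + x*(5*w - 8) - 2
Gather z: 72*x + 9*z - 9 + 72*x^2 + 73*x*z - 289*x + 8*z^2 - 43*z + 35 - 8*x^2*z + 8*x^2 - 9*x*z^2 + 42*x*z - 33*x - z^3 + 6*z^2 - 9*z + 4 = 80*x^2 - 250*x - z^3 + z^2*(14 - 9*x) + z*(-8*x^2 + 115*x - 43) + 30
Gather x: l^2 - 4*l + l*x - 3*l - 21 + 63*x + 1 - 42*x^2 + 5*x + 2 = l^2 - 7*l - 42*x^2 + x*(l + 68) - 18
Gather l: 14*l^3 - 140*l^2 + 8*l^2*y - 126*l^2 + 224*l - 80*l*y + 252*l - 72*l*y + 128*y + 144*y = 14*l^3 + l^2*(8*y - 266) + l*(476 - 152*y) + 272*y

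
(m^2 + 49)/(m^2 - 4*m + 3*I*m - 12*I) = (m^2 + 49)/(m^2 + m*(-4 + 3*I) - 12*I)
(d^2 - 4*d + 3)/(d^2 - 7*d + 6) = (d - 3)/(d - 6)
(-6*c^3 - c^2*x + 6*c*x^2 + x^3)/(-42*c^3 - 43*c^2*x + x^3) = (-c + x)/(-7*c + x)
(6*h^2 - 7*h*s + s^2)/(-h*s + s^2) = (-6*h + s)/s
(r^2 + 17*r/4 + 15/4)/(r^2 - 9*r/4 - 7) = (4*r^2 + 17*r + 15)/(4*r^2 - 9*r - 28)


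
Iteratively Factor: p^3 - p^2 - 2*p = (p + 1)*(p^2 - 2*p) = p*(p + 1)*(p - 2)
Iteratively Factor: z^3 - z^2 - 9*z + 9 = (z - 3)*(z^2 + 2*z - 3) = (z - 3)*(z + 3)*(z - 1)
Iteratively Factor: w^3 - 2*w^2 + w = (w - 1)*(w^2 - w) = w*(w - 1)*(w - 1)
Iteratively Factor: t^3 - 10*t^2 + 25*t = (t - 5)*(t^2 - 5*t) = t*(t - 5)*(t - 5)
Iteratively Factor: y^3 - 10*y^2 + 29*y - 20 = (y - 5)*(y^2 - 5*y + 4) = (y - 5)*(y - 1)*(y - 4)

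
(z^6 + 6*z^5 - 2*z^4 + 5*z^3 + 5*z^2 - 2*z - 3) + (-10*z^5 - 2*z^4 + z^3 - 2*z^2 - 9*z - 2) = z^6 - 4*z^5 - 4*z^4 + 6*z^3 + 3*z^2 - 11*z - 5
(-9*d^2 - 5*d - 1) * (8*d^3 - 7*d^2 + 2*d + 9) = -72*d^5 + 23*d^4 + 9*d^3 - 84*d^2 - 47*d - 9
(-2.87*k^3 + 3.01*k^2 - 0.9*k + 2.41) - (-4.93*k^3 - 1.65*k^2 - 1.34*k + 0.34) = 2.06*k^3 + 4.66*k^2 + 0.44*k + 2.07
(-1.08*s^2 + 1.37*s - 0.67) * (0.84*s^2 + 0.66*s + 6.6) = -0.9072*s^4 + 0.438*s^3 - 6.7866*s^2 + 8.5998*s - 4.422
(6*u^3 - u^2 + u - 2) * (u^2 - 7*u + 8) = 6*u^5 - 43*u^4 + 56*u^3 - 17*u^2 + 22*u - 16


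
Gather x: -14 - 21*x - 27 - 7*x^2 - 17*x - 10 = -7*x^2 - 38*x - 51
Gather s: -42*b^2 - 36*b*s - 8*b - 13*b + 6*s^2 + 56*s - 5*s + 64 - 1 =-42*b^2 - 21*b + 6*s^2 + s*(51 - 36*b) + 63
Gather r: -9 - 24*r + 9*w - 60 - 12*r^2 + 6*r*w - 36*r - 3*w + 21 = -12*r^2 + r*(6*w - 60) + 6*w - 48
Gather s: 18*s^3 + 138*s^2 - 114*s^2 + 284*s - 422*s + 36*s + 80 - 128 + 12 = 18*s^3 + 24*s^2 - 102*s - 36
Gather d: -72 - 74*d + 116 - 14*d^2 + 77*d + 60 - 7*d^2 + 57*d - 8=-21*d^2 + 60*d + 96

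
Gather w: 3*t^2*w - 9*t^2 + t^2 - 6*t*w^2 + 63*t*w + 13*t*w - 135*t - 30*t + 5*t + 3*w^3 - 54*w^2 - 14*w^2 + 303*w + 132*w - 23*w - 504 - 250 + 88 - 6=-8*t^2 - 160*t + 3*w^3 + w^2*(-6*t - 68) + w*(3*t^2 + 76*t + 412) - 672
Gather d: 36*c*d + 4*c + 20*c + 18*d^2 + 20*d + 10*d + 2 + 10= 24*c + 18*d^2 + d*(36*c + 30) + 12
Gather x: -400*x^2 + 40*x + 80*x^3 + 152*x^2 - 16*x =80*x^3 - 248*x^2 + 24*x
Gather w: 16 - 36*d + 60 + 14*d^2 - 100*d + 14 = 14*d^2 - 136*d + 90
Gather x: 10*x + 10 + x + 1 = 11*x + 11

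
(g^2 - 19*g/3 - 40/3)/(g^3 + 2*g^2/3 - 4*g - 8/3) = (3*g^2 - 19*g - 40)/(3*g^3 + 2*g^2 - 12*g - 8)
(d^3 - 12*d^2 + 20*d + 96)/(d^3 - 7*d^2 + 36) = (d - 8)/(d - 3)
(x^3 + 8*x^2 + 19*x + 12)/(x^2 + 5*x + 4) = x + 3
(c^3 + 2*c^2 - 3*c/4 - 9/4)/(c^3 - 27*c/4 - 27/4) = (c - 1)/(c - 3)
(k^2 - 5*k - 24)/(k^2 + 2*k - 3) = (k - 8)/(k - 1)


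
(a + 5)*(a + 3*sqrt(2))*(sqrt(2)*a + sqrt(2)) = sqrt(2)*a^3 + 6*a^2 + 6*sqrt(2)*a^2 + 5*sqrt(2)*a + 36*a + 30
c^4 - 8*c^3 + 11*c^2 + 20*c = c*(c - 5)*(c - 4)*(c + 1)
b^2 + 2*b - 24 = (b - 4)*(b + 6)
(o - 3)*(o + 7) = o^2 + 4*o - 21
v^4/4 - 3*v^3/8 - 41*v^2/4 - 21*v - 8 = (v/4 + 1)*(v - 8)*(v + 1/2)*(v + 2)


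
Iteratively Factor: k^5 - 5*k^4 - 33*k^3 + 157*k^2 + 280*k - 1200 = (k - 5)*(k^4 - 33*k^2 - 8*k + 240) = (k - 5)*(k + 4)*(k^3 - 4*k^2 - 17*k + 60) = (k - 5)^2*(k + 4)*(k^2 + k - 12) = (k - 5)^2*(k - 3)*(k + 4)*(k + 4)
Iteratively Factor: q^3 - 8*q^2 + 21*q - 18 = (q - 3)*(q^2 - 5*q + 6) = (q - 3)*(q - 2)*(q - 3)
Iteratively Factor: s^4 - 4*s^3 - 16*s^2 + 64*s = (s - 4)*(s^3 - 16*s) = s*(s - 4)*(s^2 - 16) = s*(s - 4)*(s + 4)*(s - 4)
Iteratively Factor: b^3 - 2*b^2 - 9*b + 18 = (b + 3)*(b^2 - 5*b + 6) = (b - 2)*(b + 3)*(b - 3)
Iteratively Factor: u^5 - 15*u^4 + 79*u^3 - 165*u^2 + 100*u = (u - 5)*(u^4 - 10*u^3 + 29*u^2 - 20*u) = (u - 5)^2*(u^3 - 5*u^2 + 4*u) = (u - 5)^2*(u - 1)*(u^2 - 4*u) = u*(u - 5)^2*(u - 1)*(u - 4)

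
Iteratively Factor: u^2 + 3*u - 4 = (u - 1)*(u + 4)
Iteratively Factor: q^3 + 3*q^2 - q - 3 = (q + 1)*(q^2 + 2*q - 3) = (q - 1)*(q + 1)*(q + 3)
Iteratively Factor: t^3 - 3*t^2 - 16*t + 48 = (t + 4)*(t^2 - 7*t + 12) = (t - 3)*(t + 4)*(t - 4)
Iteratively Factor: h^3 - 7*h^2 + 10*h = (h)*(h^2 - 7*h + 10) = h*(h - 2)*(h - 5)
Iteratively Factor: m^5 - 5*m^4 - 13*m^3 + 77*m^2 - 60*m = (m - 1)*(m^4 - 4*m^3 - 17*m^2 + 60*m) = m*(m - 1)*(m^3 - 4*m^2 - 17*m + 60) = m*(m - 3)*(m - 1)*(m^2 - m - 20) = m*(m - 5)*(m - 3)*(m - 1)*(m + 4)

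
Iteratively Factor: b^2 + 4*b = (b)*(b + 4)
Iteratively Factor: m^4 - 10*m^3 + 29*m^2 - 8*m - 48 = (m - 3)*(m^3 - 7*m^2 + 8*m + 16) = (m - 3)*(m + 1)*(m^2 - 8*m + 16) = (m - 4)*(m - 3)*(m + 1)*(m - 4)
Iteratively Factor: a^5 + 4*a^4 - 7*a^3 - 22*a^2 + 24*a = (a - 2)*(a^4 + 6*a^3 + 5*a^2 - 12*a) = (a - 2)*(a + 4)*(a^3 + 2*a^2 - 3*a) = (a - 2)*(a + 3)*(a + 4)*(a^2 - a) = a*(a - 2)*(a + 3)*(a + 4)*(a - 1)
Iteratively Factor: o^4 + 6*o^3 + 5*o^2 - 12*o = (o)*(o^3 + 6*o^2 + 5*o - 12) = o*(o - 1)*(o^2 + 7*o + 12) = o*(o - 1)*(o + 4)*(o + 3)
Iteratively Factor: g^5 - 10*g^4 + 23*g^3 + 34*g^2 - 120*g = (g - 4)*(g^4 - 6*g^3 - g^2 + 30*g) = g*(g - 4)*(g^3 - 6*g^2 - g + 30) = g*(g - 4)*(g - 3)*(g^2 - 3*g - 10) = g*(g - 5)*(g - 4)*(g - 3)*(g + 2)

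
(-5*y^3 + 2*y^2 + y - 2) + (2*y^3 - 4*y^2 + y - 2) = -3*y^3 - 2*y^2 + 2*y - 4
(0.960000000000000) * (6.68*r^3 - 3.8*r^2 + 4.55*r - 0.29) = 6.4128*r^3 - 3.648*r^2 + 4.368*r - 0.2784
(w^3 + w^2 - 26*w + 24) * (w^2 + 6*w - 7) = w^5 + 7*w^4 - 27*w^3 - 139*w^2 + 326*w - 168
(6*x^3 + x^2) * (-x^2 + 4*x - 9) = -6*x^5 + 23*x^4 - 50*x^3 - 9*x^2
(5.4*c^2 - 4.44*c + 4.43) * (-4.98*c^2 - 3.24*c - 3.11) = -26.892*c^4 + 4.6152*c^3 - 24.4698*c^2 - 0.544799999999999*c - 13.7773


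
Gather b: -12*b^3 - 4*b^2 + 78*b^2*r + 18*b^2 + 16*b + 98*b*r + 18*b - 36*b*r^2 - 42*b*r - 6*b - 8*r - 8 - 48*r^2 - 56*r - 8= -12*b^3 + b^2*(78*r + 14) + b*(-36*r^2 + 56*r + 28) - 48*r^2 - 64*r - 16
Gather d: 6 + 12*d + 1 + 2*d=14*d + 7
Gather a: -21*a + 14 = 14 - 21*a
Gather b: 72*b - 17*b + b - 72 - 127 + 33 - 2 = 56*b - 168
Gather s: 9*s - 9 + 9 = 9*s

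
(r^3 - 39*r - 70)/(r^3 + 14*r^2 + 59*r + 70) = (r - 7)/(r + 7)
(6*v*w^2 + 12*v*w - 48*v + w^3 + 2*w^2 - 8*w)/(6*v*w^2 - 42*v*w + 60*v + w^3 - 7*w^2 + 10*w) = (w + 4)/(w - 5)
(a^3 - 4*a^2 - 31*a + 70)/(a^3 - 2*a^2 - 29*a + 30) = (a^2 - 9*a + 14)/(a^2 - 7*a + 6)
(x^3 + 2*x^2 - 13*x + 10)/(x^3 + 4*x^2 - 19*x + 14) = (x + 5)/(x + 7)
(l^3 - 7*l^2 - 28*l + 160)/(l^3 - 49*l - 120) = (l - 4)/(l + 3)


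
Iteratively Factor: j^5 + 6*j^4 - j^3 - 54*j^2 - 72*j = (j)*(j^4 + 6*j^3 - j^2 - 54*j - 72) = j*(j - 3)*(j^3 + 9*j^2 + 26*j + 24) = j*(j - 3)*(j + 2)*(j^2 + 7*j + 12) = j*(j - 3)*(j + 2)*(j + 4)*(j + 3)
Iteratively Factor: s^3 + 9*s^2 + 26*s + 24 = (s + 4)*(s^2 + 5*s + 6) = (s + 2)*(s + 4)*(s + 3)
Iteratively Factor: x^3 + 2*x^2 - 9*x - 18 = (x + 2)*(x^2 - 9) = (x + 2)*(x + 3)*(x - 3)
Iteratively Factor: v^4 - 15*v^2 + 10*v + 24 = (v + 4)*(v^3 - 4*v^2 + v + 6) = (v + 1)*(v + 4)*(v^2 - 5*v + 6) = (v - 3)*(v + 1)*(v + 4)*(v - 2)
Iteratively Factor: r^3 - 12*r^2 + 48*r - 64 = (r - 4)*(r^2 - 8*r + 16) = (r - 4)^2*(r - 4)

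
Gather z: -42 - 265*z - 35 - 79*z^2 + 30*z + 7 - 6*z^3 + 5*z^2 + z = -6*z^3 - 74*z^2 - 234*z - 70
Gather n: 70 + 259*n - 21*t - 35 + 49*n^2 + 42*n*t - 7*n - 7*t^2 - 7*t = 49*n^2 + n*(42*t + 252) - 7*t^2 - 28*t + 35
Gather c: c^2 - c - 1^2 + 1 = c^2 - c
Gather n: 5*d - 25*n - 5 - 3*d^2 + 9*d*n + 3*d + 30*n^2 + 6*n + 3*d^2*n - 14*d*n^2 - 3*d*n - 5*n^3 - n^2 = -3*d^2 + 8*d - 5*n^3 + n^2*(29 - 14*d) + n*(3*d^2 + 6*d - 19) - 5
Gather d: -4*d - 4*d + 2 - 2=-8*d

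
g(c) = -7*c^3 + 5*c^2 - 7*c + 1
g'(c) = -21*c^2 + 10*c - 7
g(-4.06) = 580.30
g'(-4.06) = -393.76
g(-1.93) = 83.46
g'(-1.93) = -104.52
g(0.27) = -0.66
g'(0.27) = -5.83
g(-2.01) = 92.11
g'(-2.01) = -111.94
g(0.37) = -1.26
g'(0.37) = -6.17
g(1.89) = -41.63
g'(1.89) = -63.11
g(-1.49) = 45.69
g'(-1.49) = -68.52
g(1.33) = -15.93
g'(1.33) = -30.85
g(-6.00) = 1735.00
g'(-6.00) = -823.00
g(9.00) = -4760.00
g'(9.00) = -1618.00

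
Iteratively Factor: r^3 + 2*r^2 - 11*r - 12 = (r + 4)*(r^2 - 2*r - 3) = (r - 3)*(r + 4)*(r + 1)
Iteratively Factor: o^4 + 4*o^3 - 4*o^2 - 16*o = (o)*(o^3 + 4*o^2 - 4*o - 16) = o*(o - 2)*(o^2 + 6*o + 8) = o*(o - 2)*(o + 4)*(o + 2)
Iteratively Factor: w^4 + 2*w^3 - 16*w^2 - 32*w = (w)*(w^3 + 2*w^2 - 16*w - 32) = w*(w + 2)*(w^2 - 16) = w*(w - 4)*(w + 2)*(w + 4)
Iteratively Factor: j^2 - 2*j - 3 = (j + 1)*(j - 3)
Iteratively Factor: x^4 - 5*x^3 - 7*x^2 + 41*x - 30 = (x - 5)*(x^3 - 7*x + 6) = (x - 5)*(x + 3)*(x^2 - 3*x + 2) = (x - 5)*(x - 1)*(x + 3)*(x - 2)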